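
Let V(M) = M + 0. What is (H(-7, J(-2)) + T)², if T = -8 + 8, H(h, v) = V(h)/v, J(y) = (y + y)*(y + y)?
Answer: 49/256 ≈ 0.19141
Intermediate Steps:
V(M) = M
J(y) = 4*y² (J(y) = (2*y)*(2*y) = 4*y²)
H(h, v) = h/v
T = 0
(H(-7, J(-2)) + T)² = (-7/(4*(-2)²) + 0)² = (-7/(4*4) + 0)² = (-7/16 + 0)² = (-7/16)² = 49/256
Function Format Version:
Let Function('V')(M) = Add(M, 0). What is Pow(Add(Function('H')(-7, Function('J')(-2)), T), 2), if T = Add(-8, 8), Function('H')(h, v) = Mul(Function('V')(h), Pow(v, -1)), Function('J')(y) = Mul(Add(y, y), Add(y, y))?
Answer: Rational(49, 256) ≈ 0.19141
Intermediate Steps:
Function('V')(M) = M
Function('J')(y) = Mul(4, Pow(y, 2)) (Function('J')(y) = Mul(Mul(2, y), Mul(2, y)) = Mul(4, Pow(y, 2)))
Function('H')(h, v) = Mul(h, Pow(v, -1))
T = 0
Pow(Add(Function('H')(-7, Function('J')(-2)), T), 2) = Pow(Add(Mul(-7, Pow(Mul(4, Pow(-2, 2)), -1)), 0), 2) = Pow(Add(Mul(-7, Pow(Mul(4, 4), -1)), 0), 2) = Pow(Add(Mul(-7, Pow(16, -1)), 0), 2) = Pow(Add(Mul(-7, Rational(1, 16)), 0), 2) = Pow(Add(Rational(-7, 16), 0), 2) = Pow(Rational(-7, 16), 2) = Rational(49, 256)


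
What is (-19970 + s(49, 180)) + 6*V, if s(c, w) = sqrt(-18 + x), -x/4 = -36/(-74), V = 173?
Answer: -18932 + 3*I*sqrt(3034)/37 ≈ -18932.0 + 4.4661*I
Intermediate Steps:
x = -72/37 (x = -(-144)/(-74) = -(-144)*(-1)/74 = -4*18/37 = -72/37 ≈ -1.9459)
s(c, w) = 3*I*sqrt(3034)/37 (s(c, w) = sqrt(-18 - 72/37) = sqrt(-738/37) = 3*I*sqrt(3034)/37)
(-19970 + s(49, 180)) + 6*V = (-19970 + 3*I*sqrt(3034)/37) + 6*173 = (-19970 + 3*I*sqrt(3034)/37) + 1038 = -18932 + 3*I*sqrt(3034)/37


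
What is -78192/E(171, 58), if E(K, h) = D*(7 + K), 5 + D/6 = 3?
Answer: 3258/89 ≈ 36.607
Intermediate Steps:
D = -12 (D = -30 + 6*3 = -30 + 18 = -12)
E(K, h) = -84 - 12*K (E(K, h) = -12*(7 + K) = -84 - 12*K)
-78192/E(171, 58) = -78192/(-84 - 12*171) = -78192/(-84 - 2052) = -78192/(-2136) = -78192*(-1/2136) = 3258/89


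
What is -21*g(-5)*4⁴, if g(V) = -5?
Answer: 26880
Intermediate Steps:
-21*g(-5)*4⁴ = -21*(-5)*4⁴ = 105*256 = 26880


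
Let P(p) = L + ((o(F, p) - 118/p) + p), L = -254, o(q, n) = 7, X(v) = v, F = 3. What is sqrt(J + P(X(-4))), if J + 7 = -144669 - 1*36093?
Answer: I*sqrt(723962)/2 ≈ 425.43*I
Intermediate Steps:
J = -180769 (J = -7 + (-144669 - 1*36093) = -7 + (-144669 - 36093) = -7 - 180762 = -180769)
P(p) = -247 + p - 118/p (P(p) = -254 + ((7 - 118/p) + p) = -254 + (7 + p - 118/p) = -247 + p - 118/p)
sqrt(J + P(X(-4))) = sqrt(-180769 + (-247 - 4 - 118/(-4))) = sqrt(-180769 + (-247 - 4 - 118*(-1/4))) = sqrt(-180769 + (-247 - 4 + 59/2)) = sqrt(-180769 - 443/2) = sqrt(-361981/2) = I*sqrt(723962)/2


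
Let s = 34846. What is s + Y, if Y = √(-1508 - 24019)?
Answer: 34846 + I*√25527 ≈ 34846.0 + 159.77*I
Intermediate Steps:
Y = I*√25527 (Y = √(-25527) = I*√25527 ≈ 159.77*I)
s + Y = 34846 + I*√25527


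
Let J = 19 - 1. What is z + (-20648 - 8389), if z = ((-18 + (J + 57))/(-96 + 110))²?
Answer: -5688003/196 ≈ -29020.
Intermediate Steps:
J = 18
z = 3249/196 (z = ((-18 + (18 + 57))/(-96 + 110))² = ((-18 + 75)/14)² = (57*(1/14))² = (57/14)² = 3249/196 ≈ 16.577)
z + (-20648 - 8389) = 3249/196 + (-20648 - 8389) = 3249/196 - 29037 = -5688003/196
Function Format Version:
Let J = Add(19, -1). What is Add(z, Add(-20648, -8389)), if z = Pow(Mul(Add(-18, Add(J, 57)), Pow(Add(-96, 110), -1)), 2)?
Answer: Rational(-5688003, 196) ≈ -29020.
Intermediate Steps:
J = 18
z = Rational(3249, 196) (z = Pow(Mul(Add(-18, Add(18, 57)), Pow(Add(-96, 110), -1)), 2) = Pow(Mul(Add(-18, 75), Pow(14, -1)), 2) = Pow(Mul(57, Rational(1, 14)), 2) = Pow(Rational(57, 14), 2) = Rational(3249, 196) ≈ 16.577)
Add(z, Add(-20648, -8389)) = Add(Rational(3249, 196), Add(-20648, -8389)) = Add(Rational(3249, 196), -29037) = Rational(-5688003, 196)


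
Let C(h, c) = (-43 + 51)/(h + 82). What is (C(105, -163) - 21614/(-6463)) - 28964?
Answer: -35001246562/1208581 ≈ -28961.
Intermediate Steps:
C(h, c) = 8/(82 + h)
(C(105, -163) - 21614/(-6463)) - 28964 = (8/(82 + 105) - 21614/(-6463)) - 28964 = (8/187 - 21614*(-1/6463)) - 28964 = (8*(1/187) + 21614/6463) - 28964 = (8/187 + 21614/6463) - 28964 = 4093522/1208581 - 28964 = -35001246562/1208581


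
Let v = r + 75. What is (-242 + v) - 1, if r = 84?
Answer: -84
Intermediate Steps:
v = 159 (v = 84 + 75 = 159)
(-242 + v) - 1 = (-242 + 159) - 1 = -83 - 1 = -84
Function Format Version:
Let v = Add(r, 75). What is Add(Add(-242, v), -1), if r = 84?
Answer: -84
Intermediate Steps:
v = 159 (v = Add(84, 75) = 159)
Add(Add(-242, v), -1) = Add(Add(-242, 159), -1) = Add(-83, -1) = -84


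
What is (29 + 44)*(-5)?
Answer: -365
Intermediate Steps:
(29 + 44)*(-5) = 73*(-5) = -365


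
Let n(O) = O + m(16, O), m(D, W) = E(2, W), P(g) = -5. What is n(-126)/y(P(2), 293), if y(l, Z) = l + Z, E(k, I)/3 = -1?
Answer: -43/96 ≈ -0.44792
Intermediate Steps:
E(k, I) = -3 (E(k, I) = 3*(-1) = -3)
m(D, W) = -3
n(O) = -3 + O (n(O) = O - 3 = -3 + O)
y(l, Z) = Z + l
n(-126)/y(P(2), 293) = (-3 - 126)/(293 - 5) = -129/288 = -129*1/288 = -43/96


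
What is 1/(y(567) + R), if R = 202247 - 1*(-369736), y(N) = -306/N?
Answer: 63/36034895 ≈ 1.7483e-6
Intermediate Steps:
R = 571983 (R = 202247 + 369736 = 571983)
1/(y(567) + R) = 1/(-306/567 + 571983) = 1/(-306*1/567 + 571983) = 1/(-34/63 + 571983) = 1/(36034895/63) = 63/36034895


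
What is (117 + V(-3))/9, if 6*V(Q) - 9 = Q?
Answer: 118/9 ≈ 13.111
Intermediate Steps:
V(Q) = 3/2 + Q/6
(117 + V(-3))/9 = (117 + (3/2 + (⅙)*(-3)))/9 = (117 + (3/2 - ½))*(⅑) = (117 + 1)*(⅑) = 118*(⅑) = 118/9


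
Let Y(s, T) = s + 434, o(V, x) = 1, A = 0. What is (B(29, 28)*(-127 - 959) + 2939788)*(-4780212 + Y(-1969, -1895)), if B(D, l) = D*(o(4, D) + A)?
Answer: -13906726109618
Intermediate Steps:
B(D, l) = D (B(D, l) = D*(1 + 0) = D*1 = D)
Y(s, T) = 434 + s
(B(29, 28)*(-127 - 959) + 2939788)*(-4780212 + Y(-1969, -1895)) = (29*(-127 - 959) + 2939788)*(-4780212 + (434 - 1969)) = (29*(-1086) + 2939788)*(-4780212 - 1535) = (-31494 + 2939788)*(-4781747) = 2908294*(-4781747) = -13906726109618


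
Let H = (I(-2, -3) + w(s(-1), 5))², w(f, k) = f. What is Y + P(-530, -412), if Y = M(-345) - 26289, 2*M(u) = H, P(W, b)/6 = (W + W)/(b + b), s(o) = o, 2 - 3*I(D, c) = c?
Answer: -24362542/927 ≈ -26281.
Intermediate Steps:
I(D, c) = ⅔ - c/3
H = 4/9 (H = ((⅔ - ⅓*(-3)) - 1)² = ((⅔ + 1) - 1)² = (5/3 - 1)² = (⅔)² = 4/9 ≈ 0.44444)
P(W, b) = 6*W/b (P(W, b) = 6*((W + W)/(b + b)) = 6*((2*W)/((2*b))) = 6*((2*W)*(1/(2*b))) = 6*(W/b) = 6*W/b)
M(u) = 2/9 (M(u) = (½)*(4/9) = 2/9)
Y = -236599/9 (Y = 2/9 - 26289 = -236599/9 ≈ -26289.)
Y + P(-530, -412) = -236599/9 + 6*(-530)/(-412) = -236599/9 + 6*(-530)*(-1/412) = -236599/9 + 795/103 = -24362542/927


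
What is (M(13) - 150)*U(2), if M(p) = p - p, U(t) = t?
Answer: -300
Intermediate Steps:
M(p) = 0
(M(13) - 150)*U(2) = (0 - 150)*2 = -150*2 = -300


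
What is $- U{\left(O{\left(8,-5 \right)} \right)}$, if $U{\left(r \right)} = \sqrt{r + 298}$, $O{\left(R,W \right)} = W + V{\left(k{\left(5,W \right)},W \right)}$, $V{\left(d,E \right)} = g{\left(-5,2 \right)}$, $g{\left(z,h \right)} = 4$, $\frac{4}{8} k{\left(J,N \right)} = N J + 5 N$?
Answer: $- 3 \sqrt{33} \approx -17.234$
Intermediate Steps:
$k{\left(J,N \right)} = 10 N + 2 J N$ ($k{\left(J,N \right)} = 2 \left(N J + 5 N\right) = 2 \left(J N + 5 N\right) = 2 \left(5 N + J N\right) = 10 N + 2 J N$)
$V{\left(d,E \right)} = 4$
$O{\left(R,W \right)} = 4 + W$ ($O{\left(R,W \right)} = W + 4 = 4 + W$)
$U{\left(r \right)} = \sqrt{298 + r}$
$- U{\left(O{\left(8,-5 \right)} \right)} = - \sqrt{298 + \left(4 - 5\right)} = - \sqrt{298 - 1} = - \sqrt{297} = - 3 \sqrt{33}$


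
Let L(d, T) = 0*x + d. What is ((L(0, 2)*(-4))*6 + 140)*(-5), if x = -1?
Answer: -700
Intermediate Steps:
L(d, T) = d (L(d, T) = 0*(-1) + d = 0 + d = d)
((L(0, 2)*(-4))*6 + 140)*(-5) = ((0*(-4))*6 + 140)*(-5) = (0*6 + 140)*(-5) = (0 + 140)*(-5) = 140*(-5) = -700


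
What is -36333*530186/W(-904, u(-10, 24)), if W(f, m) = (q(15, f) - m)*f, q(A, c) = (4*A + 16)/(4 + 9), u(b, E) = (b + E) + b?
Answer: 41737037199/3616 ≈ 1.1542e+7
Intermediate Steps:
u(b, E) = E + 2*b (u(b, E) = (E + b) + b = E + 2*b)
q(A, c) = 16/13 + 4*A/13 (q(A, c) = (16 + 4*A)/13 = (16 + 4*A)*(1/13) = 16/13 + 4*A/13)
W(f, m) = f*(76/13 - m) (W(f, m) = ((16/13 + (4/13)*15) - m)*f = ((16/13 + 60/13) - m)*f = (76/13 - m)*f = f*(76/13 - m))
-36333*530186/W(-904, u(-10, 24)) = -36333*(-3446209/(452*(76 - 13*(24 + 2*(-10))))) = -36333*(-3446209/(452*(76 - 13*(24 - 20)))) = -36333*(-3446209/(452*(76 - 13*4))) = -36333*(-3446209/(452*(76 - 52))) = -36333/(((1/13)*(-904)*24)*(1/530186)) = -36333/((-21696/13*1/530186)) = -36333/(-10848/3446209) = -36333*(-3446209/10848) = 41737037199/3616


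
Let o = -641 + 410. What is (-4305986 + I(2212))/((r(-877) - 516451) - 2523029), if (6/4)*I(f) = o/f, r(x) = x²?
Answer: 680345799/358715458 ≈ 1.8966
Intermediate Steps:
o = -231
I(f) = -154/f (I(f) = 2*(-231/f)/3 = -154/f)
(-4305986 + I(2212))/((r(-877) - 516451) - 2523029) = (-4305986 - 154/2212)/(((-877)² - 516451) - 2523029) = (-4305986 - 154*1/2212)/((769129 - 516451) - 2523029) = (-4305986 - 11/158)/(252678 - 2523029) = -680345799/158/(-2270351) = -680345799/158*(-1/2270351) = 680345799/358715458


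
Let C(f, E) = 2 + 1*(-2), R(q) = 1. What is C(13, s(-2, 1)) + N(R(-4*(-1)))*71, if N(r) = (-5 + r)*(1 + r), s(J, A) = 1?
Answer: -568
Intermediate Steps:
N(r) = (1 + r)*(-5 + r)
C(f, E) = 0 (C(f, E) = 2 - 2 = 0)
C(13, s(-2, 1)) + N(R(-4*(-1)))*71 = 0 + (-5 + 1² - 4*1)*71 = 0 + (-5 + 1 - 4)*71 = 0 - 8*71 = 0 - 568 = -568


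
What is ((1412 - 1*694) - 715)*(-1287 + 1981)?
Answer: 2082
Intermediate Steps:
((1412 - 1*694) - 715)*(-1287 + 1981) = ((1412 - 694) - 715)*694 = (718 - 715)*694 = 3*694 = 2082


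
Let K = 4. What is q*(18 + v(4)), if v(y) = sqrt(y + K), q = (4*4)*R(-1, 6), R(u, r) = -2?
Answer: -576 - 64*sqrt(2) ≈ -666.51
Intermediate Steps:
q = -32 (q = (4*4)*(-2) = 16*(-2) = -32)
v(y) = sqrt(4 + y) (v(y) = sqrt(y + 4) = sqrt(4 + y))
q*(18 + v(4)) = -32*(18 + sqrt(4 + 4)) = -32*(18 + sqrt(8)) = -32*(18 + 2*sqrt(2)) = -576 - 64*sqrt(2)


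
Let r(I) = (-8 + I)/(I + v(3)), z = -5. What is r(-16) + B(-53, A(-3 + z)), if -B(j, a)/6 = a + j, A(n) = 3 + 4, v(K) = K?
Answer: 3612/13 ≈ 277.85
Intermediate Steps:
r(I) = (-8 + I)/(3 + I) (r(I) = (-8 + I)/(I + 3) = (-8 + I)/(3 + I))
A(n) = 7
B(j, a) = -6*a - 6*j (B(j, a) = -6*(a + j) = -6*a - 6*j)
r(-16) + B(-53, A(-3 + z)) = (-8 - 16)/(3 - 16) + (-6*7 - 6*(-53)) = -24/(-13) + (-42 + 318) = -1/13*(-24) + 276 = 24/13 + 276 = 3612/13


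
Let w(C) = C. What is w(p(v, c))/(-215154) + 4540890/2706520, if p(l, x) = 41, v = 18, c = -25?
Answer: 48843983987/29115930204 ≈ 1.6776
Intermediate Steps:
w(p(v, c))/(-215154) + 4540890/2706520 = 41/(-215154) + 4540890/2706520 = 41*(-1/215154) + 4540890*(1/2706520) = -41/215154 + 454089/270652 = 48843983987/29115930204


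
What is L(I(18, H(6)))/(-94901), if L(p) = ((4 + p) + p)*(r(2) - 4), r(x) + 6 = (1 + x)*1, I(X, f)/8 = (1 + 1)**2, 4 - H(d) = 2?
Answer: 476/94901 ≈ 0.0050158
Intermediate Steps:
H(d) = 2 (H(d) = 4 - 1*2 = 4 - 2 = 2)
I(X, f) = 32 (I(X, f) = 8*(1 + 1)**2 = 8*2**2 = 8*4 = 32)
r(x) = -5 + x (r(x) = -6 + (1 + x)*1 = -6 + (1 + x) = -5 + x)
L(p) = -28 - 14*p (L(p) = ((4 + p) + p)*((-5 + 2) - 4) = (4 + 2*p)*(-3 - 4) = (4 + 2*p)*(-7) = -28 - 14*p)
L(I(18, H(6)))/(-94901) = (-28 - 14*32)/(-94901) = (-28 - 448)*(-1/94901) = -476*(-1/94901) = 476/94901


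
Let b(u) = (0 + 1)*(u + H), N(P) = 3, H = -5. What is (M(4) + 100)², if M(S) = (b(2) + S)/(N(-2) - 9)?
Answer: 358801/36 ≈ 9966.7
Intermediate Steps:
b(u) = -5 + u (b(u) = (0 + 1)*(u - 5) = 1*(-5 + u) = -5 + u)
M(S) = ½ - S/6 (M(S) = ((-5 + 2) + S)/(3 - 9) = (-3 + S)/(-6) = (-3 + S)*(-⅙) = ½ - S/6)
(M(4) + 100)² = ((½ - ⅙*4) + 100)² = ((½ - ⅔) + 100)² = (-⅙ + 100)² = (599/6)² = 358801/36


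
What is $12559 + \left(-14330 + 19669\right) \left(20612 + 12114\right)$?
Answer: $174736673$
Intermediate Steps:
$12559 + \left(-14330 + 19669\right) \left(20612 + 12114\right) = 12559 + 5339 \cdot 32726 = 12559 + 174724114 = 174736673$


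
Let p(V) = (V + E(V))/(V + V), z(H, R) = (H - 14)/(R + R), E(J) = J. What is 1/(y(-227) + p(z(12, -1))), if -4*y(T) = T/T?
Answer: 4/3 ≈ 1.3333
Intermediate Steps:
y(T) = -¼ (y(T) = -T/(4*T) = -¼*1 = -¼)
z(H, R) = (-14 + H)/(2*R) (z(H, R) = (-14 + H)/((2*R)) = (-14 + H)*(1/(2*R)) = (-14 + H)/(2*R))
p(V) = 1 (p(V) = (V + V)/(V + V) = (2*V)/((2*V)) = (2*V)*(1/(2*V)) = 1)
1/(y(-227) + p(z(12, -1))) = 1/(-¼ + 1) = 1/(¾) = 4/3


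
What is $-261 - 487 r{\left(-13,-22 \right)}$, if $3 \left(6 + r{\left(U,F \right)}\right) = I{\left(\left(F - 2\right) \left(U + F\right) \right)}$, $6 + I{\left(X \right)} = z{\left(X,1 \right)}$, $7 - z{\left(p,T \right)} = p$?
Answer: $\frac{416576}{3} \approx 1.3886 \cdot 10^{5}$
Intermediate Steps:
$z{\left(p,T \right)} = 7 - p$
$I{\left(X \right)} = 1 - X$ ($I{\left(X \right)} = -6 - \left(-7 + X\right) = 1 - X$)
$r{\left(U,F \right)} = - \frac{17}{3} - \frac{\left(-2 + F\right) \left(F + U\right)}{3}$ ($r{\left(U,F \right)} = -6 + \frac{1 - \left(F - 2\right) \left(U + F\right)}{3} = -6 + \frac{1 - \left(-2 + F\right) \left(F + U\right)}{3} = -6 - \left(- \frac{1}{3} + \frac{\left(-2 + F\right) \left(F + U\right)}{3}\right) = - \frac{17}{3} - \frac{\left(-2 + F\right) \left(F + U\right)}{3}$)
$-261 - 487 r{\left(-13,-22 \right)} = -261 - 487 \left(- \frac{17}{3} - \frac{\left(-22\right)^{2}}{3} + \frac{2}{3} \left(-22\right) + \frac{2}{3} \left(-13\right) - \left(- \frac{22}{3}\right) \left(-13\right)\right) = -261 - 487 \left(- \frac{17}{3} - \frac{484}{3} - \frac{44}{3} - \frac{26}{3} - \frac{286}{3}\right) = -261 - - \frac{417359}{3} = -261 + \frac{417359}{3} = \frac{416576}{3}$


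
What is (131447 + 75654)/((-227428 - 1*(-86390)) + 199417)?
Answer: 207101/58379 ≈ 3.5475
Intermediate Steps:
(131447 + 75654)/((-227428 - 1*(-86390)) + 199417) = 207101/((-227428 + 86390) + 199417) = 207101/(-141038 + 199417) = 207101/58379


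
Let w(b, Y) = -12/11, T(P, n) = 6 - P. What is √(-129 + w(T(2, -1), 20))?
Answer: 3*I*√1749/11 ≈ 11.406*I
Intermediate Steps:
w(b, Y) = -12/11 (w(b, Y) = -12*1/11 = -12/11)
√(-129 + w(T(2, -1), 20)) = √(-129 - 12/11) = √(-1431/11) = 3*I*√1749/11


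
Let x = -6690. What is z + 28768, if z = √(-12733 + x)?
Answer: 28768 + I*√19423 ≈ 28768.0 + 139.37*I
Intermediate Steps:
z = I*√19423 (z = √(-12733 - 6690) = √(-19423) = I*√19423 ≈ 139.37*I)
z + 28768 = I*√19423 + 28768 = 28768 + I*√19423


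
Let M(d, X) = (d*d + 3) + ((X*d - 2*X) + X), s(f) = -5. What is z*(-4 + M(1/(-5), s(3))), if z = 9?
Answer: 1134/25 ≈ 45.360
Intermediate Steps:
M(d, X) = 3 + d**2 - X + X*d (M(d, X) = (d**2 + 3) + ((-2*X + X*d) + X) = (3 + d**2) + (-X + X*d) = 3 + d**2 - X + X*d)
z*(-4 + M(1/(-5), s(3))) = 9*(-4 + (3 + (1/(-5))**2 - 1*(-5) - 5/(-5))) = 9*(-4 + (3 + (-1/5)**2 + 5 - 5*(-1/5))) = 9*(-4 + (3 + 1/25 + 5 + 1)) = 9*(-4 + 226/25) = 9*(126/25) = 1134/25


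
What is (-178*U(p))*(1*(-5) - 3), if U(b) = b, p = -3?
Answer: -4272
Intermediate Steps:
(-178*U(p))*(1*(-5) - 3) = (-178*(-3))*(1*(-5) - 3) = 534*(-5 - 3) = 534*(-8) = -4272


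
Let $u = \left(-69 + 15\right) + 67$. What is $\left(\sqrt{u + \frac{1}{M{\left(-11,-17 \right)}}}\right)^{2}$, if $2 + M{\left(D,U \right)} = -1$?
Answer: $\frac{38}{3} \approx 12.667$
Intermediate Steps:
$M{\left(D,U \right)} = -3$ ($M{\left(D,U \right)} = -2 - 1 = -3$)
$u = 13$ ($u = -54 + 67 = 13$)
$\left(\sqrt{u + \frac{1}{M{\left(-11,-17 \right)}}}\right)^{2} = \left(\sqrt{13 + \frac{1}{-3}}\right)^{2} = \left(\sqrt{13 - \frac{1}{3}}\right)^{2} = \left(\sqrt{\frac{38}{3}}\right)^{2} = \left(\frac{\sqrt{114}}{3}\right)^{2} = \frac{38}{3}$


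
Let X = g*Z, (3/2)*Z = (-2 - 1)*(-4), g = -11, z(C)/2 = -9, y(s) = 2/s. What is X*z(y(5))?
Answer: 1584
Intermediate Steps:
z(C) = -18 (z(C) = 2*(-9) = -18)
Z = 8 (Z = 2*((-2 - 1)*(-4))/3 = 2*(-3*(-4))/3 = (⅔)*12 = 8)
X = -88 (X = -11*8 = -88)
X*z(y(5)) = -88*(-18) = 1584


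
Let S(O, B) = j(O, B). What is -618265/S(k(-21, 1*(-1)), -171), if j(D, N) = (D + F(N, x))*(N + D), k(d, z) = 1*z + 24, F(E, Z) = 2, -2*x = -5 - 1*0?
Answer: 123653/740 ≈ 167.10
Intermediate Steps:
x = 5/2 (x = -(-5 - 1*0)/2 = -(-5 + 0)/2 = -½*(-5) = 5/2 ≈ 2.5000)
k(d, z) = 24 + z (k(d, z) = z + 24 = 24 + z)
j(D, N) = (2 + D)*(D + N) (j(D, N) = (D + 2)*(N + D) = (2 + D)*(D + N))
S(O, B) = O² + 2*B + 2*O + B*O (S(O, B) = O² + 2*O + 2*B + O*B = O² + 2*O + 2*B + B*O = O² + 2*B + 2*O + B*O)
-618265/S(k(-21, 1*(-1)), -171) = -618265/((24 + 1*(-1))² + 2*(-171) + 2*(24 + 1*(-1)) - 171*(24 + 1*(-1))) = -618265/((24 - 1)² - 342 + 2*(24 - 1) - 171*(24 - 1)) = -618265/(23² - 342 + 2*23 - 171*23) = -618265/(529 - 342 + 46 - 3933) = -618265/(-3700) = -618265*(-1/3700) = 123653/740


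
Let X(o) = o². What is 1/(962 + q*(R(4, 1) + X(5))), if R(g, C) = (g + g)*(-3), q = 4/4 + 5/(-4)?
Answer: 4/3847 ≈ 0.0010398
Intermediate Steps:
q = -¼ (q = 4*(¼) + 5*(-¼) = 1 - 5/4 = -¼ ≈ -0.25000)
R(g, C) = -6*g (R(g, C) = (2*g)*(-3) = -6*g)
1/(962 + q*(R(4, 1) + X(5))) = 1/(962 - (-6*4 + 5²)/4) = 1/(962 - (-24 + 25)/4) = 1/(962 - ¼*1) = 1/(962 - ¼) = 1/(3847/4) = 4/3847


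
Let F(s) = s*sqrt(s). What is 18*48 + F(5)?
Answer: 864 + 5*sqrt(5) ≈ 875.18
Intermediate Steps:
F(s) = s**(3/2)
18*48 + F(5) = 18*48 + 5**(3/2) = 864 + 5*sqrt(5)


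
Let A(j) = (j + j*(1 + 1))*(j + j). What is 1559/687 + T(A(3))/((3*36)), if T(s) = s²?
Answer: 20108/687 ≈ 29.269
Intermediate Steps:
A(j) = 6*j² (A(j) = (j + j*2)*(2*j) = (j + 2*j)*(2*j) = (3*j)*(2*j) = 6*j²)
1559/687 + T(A(3))/((3*36)) = 1559/687 + (6*3²)²/((3*36)) = 1559*(1/687) + (6*9)²/108 = 1559/687 + 54²*(1/108) = 1559/687 + 2916*(1/108) = 1559/687 + 27 = 20108/687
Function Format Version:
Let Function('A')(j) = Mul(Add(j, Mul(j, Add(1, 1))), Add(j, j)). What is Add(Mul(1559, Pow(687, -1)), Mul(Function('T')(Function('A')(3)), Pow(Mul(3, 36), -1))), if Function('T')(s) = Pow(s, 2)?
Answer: Rational(20108, 687) ≈ 29.269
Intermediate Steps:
Function('A')(j) = Mul(6, Pow(j, 2)) (Function('A')(j) = Mul(Add(j, Mul(j, 2)), Mul(2, j)) = Mul(Add(j, Mul(2, j)), Mul(2, j)) = Mul(Mul(3, j), Mul(2, j)) = Mul(6, Pow(j, 2)))
Add(Mul(1559, Pow(687, -1)), Mul(Function('T')(Function('A')(3)), Pow(Mul(3, 36), -1))) = Add(Mul(1559, Pow(687, -1)), Mul(Pow(Mul(6, Pow(3, 2)), 2), Pow(Mul(3, 36), -1))) = Add(Mul(1559, Rational(1, 687)), Mul(Pow(Mul(6, 9), 2), Pow(108, -1))) = Add(Rational(1559, 687), Mul(Pow(54, 2), Rational(1, 108))) = Add(Rational(1559, 687), Mul(2916, Rational(1, 108))) = Add(Rational(1559, 687), 27) = Rational(20108, 687)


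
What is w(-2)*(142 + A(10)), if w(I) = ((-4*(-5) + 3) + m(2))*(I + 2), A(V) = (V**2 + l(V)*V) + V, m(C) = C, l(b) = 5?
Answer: 0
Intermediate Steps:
A(V) = V**2 + 6*V (A(V) = (V**2 + 5*V) + V = V**2 + 6*V)
w(I) = 50 + 25*I (w(I) = ((-4*(-5) + 3) + 2)*(I + 2) = ((20 + 3) + 2)*(2 + I) = (23 + 2)*(2 + I) = 25*(2 + I) = 50 + 25*I)
w(-2)*(142 + A(10)) = (50 + 25*(-2))*(142 + 10*(6 + 10)) = (50 - 50)*(142 + 10*16) = 0*(142 + 160) = 0*302 = 0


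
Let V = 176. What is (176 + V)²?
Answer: 123904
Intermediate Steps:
(176 + V)² = (176 + 176)² = 352² = 123904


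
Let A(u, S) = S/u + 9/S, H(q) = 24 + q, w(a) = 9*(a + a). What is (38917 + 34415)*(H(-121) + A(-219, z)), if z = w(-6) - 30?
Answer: -11873514114/1679 ≈ -7.0718e+6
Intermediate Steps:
w(a) = 18*a (w(a) = 9*(2*a) = 18*a)
z = -138 (z = 18*(-6) - 30 = -108 - 30 = -138)
A(u, S) = 9/S + S/u
(38917 + 34415)*(H(-121) + A(-219, z)) = (38917 + 34415)*((24 - 121) + (9/(-138) - 138/(-219))) = 73332*(-97 + (9*(-1/138) - 138*(-1/219))) = 73332*(-97 + (-3/46 + 46/73)) = 73332*(-97 + 1897/3358) = 73332*(-323829/3358) = -11873514114/1679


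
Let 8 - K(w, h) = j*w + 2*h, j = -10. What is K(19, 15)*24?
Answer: 4032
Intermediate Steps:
K(w, h) = 8 - 2*h + 10*w (K(w, h) = 8 - (-10*w + 2*h) = 8 + (-2*h + 10*w) = 8 - 2*h + 10*w)
K(19, 15)*24 = (8 - 2*15 + 10*19)*24 = (8 - 30 + 190)*24 = 168*24 = 4032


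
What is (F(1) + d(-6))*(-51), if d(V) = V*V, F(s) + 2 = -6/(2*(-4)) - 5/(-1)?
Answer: -8109/4 ≈ -2027.3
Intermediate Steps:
F(s) = 15/4 (F(s) = -2 + (-6/(2*(-4)) - 5/(-1)) = -2 + (-6/(-8) - 5*(-1)) = -2 + (-6*(-⅛) + 5) = -2 + (¾ + 5) = -2 + 23/4 = 15/4)
d(V) = V²
(F(1) + d(-6))*(-51) = (15/4 + (-6)²)*(-51) = (15/4 + 36)*(-51) = (159/4)*(-51) = -8109/4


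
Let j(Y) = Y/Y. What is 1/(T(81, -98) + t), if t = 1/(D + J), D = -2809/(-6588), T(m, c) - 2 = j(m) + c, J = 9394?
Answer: -61890481/5879589107 ≈ -0.010526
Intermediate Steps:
j(Y) = 1
T(m, c) = 3 + c (T(m, c) = 2 + (1 + c) = 3 + c)
D = 2809/6588 (D = -2809*(-1/6588) = 2809/6588 ≈ 0.42638)
t = 6588/61890481 (t = 1/(2809/6588 + 9394) = 1/(61890481/6588) = 6588/61890481 ≈ 0.00010645)
1/(T(81, -98) + t) = 1/((3 - 98) + 6588/61890481) = 1/(-95 + 6588/61890481) = 1/(-5879589107/61890481) = -61890481/5879589107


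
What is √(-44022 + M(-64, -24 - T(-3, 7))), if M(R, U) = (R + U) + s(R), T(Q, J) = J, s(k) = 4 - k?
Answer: I*√44049 ≈ 209.88*I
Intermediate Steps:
M(R, U) = 4 + U (M(R, U) = (R + U) + (4 - R) = 4 + U)
√(-44022 + M(-64, -24 - T(-3, 7))) = √(-44022 + (4 + (-24 - 1*7))) = √(-44022 + (4 + (-24 - 7))) = √(-44022 + (4 - 31)) = √(-44022 - 27) = √(-44049) = I*√44049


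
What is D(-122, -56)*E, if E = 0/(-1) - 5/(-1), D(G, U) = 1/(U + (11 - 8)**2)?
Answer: -5/47 ≈ -0.10638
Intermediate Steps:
D(G, U) = 1/(9 + U) (D(G, U) = 1/(U + 3**2) = 1/(U + 9) = 1/(9 + U))
E = 5 (E = 0*(-1) - 5*(-1) = 0 + 5 = 5)
D(-122, -56)*E = 5/(9 - 56) = 5/(-47) = -1/47*5 = -5/47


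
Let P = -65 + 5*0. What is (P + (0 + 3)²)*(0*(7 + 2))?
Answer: 0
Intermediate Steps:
P = -65 (P = -65 + 0 = -65)
(P + (0 + 3)²)*(0*(7 + 2)) = (-65 + (0 + 3)²)*(0*(7 + 2)) = (-65 + 3²)*(0*9) = (-65 + 9)*0 = -56*0 = 0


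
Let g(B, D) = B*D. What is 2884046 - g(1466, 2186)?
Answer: -320630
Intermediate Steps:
2884046 - g(1466, 2186) = 2884046 - 1466*2186 = 2884046 - 1*3204676 = 2884046 - 3204676 = -320630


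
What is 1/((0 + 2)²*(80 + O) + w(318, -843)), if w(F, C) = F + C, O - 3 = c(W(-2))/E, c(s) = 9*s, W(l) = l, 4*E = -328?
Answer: -41/7877 ≈ -0.0052050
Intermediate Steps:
E = -82 (E = (¼)*(-328) = -82)
O = 132/41 (O = 3 + (9*(-2))/(-82) = 3 - 18*(-1/82) = 3 + 9/41 = 132/41 ≈ 3.2195)
w(F, C) = C + F
1/((0 + 2)²*(80 + O) + w(318, -843)) = 1/((0 + 2)²*(80 + 132/41) + (-843 + 318)) = 1/(2²*(3412/41) - 525) = 1/(4*(3412/41) - 525) = 1/(13648/41 - 525) = 1/(-7877/41) = -41/7877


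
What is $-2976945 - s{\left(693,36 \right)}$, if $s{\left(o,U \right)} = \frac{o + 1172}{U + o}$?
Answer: $- \frac{2170194770}{729} \approx -2.9769 \cdot 10^{6}$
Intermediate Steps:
$s{\left(o,U \right)} = \frac{1172 + o}{U + o}$
$-2976945 - s{\left(693,36 \right)} = -2976945 - \frac{1172 + 693}{36 + 693} = -2976945 - \frac{1}{729} \cdot 1865 = -2976945 - \frac{1865}{729} = - \frac{2170194770}{729}$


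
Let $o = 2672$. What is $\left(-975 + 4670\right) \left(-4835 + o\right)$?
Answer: $-7992285$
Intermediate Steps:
$\left(-975 + 4670\right) \left(-4835 + o\right) = \left(-975 + 4670\right) \left(-4835 + 2672\right) = 3695 \left(-2163\right) = -7992285$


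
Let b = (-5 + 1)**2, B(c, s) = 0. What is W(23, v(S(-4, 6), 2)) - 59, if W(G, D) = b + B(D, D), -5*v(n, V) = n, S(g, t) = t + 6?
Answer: -43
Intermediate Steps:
S(g, t) = 6 + t
b = 16 (b = (-4)**2 = 16)
v(n, V) = -n/5
W(G, D) = 16 (W(G, D) = 16 + 0 = 16)
W(23, v(S(-4, 6), 2)) - 59 = 16 - 59 = -43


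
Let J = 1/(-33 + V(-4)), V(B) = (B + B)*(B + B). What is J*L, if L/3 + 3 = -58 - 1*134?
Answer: -585/31 ≈ -18.871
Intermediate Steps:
V(B) = 4*B² (V(B) = (2*B)*(2*B) = 4*B²)
J = 1/31 (J = 1/(-33 + 4*(-4)²) = 1/(-33 + 4*16) = 1/(-33 + 64) = 1/31 ≈ 0.032258)
L = -585 (L = -9 + 3*(-58 - 1*134) = -9 + 3*(-58 - 134) = -9 + 3*(-192) = -9 - 576 = -585)
J*L = (1/31)*(-585) = -585/31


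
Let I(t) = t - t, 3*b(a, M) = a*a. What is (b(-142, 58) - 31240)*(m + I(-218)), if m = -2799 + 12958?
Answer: -747255404/3 ≈ -2.4909e+8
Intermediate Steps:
b(a, M) = a**2/3 (b(a, M) = (a*a)/3 = a**2/3)
I(t) = 0
m = 10159
(b(-142, 58) - 31240)*(m + I(-218)) = ((1/3)*(-142)**2 - 31240)*(10159 + 0) = ((1/3)*20164 - 31240)*10159 = (20164/3 - 31240)*10159 = -73556/3*10159 = -747255404/3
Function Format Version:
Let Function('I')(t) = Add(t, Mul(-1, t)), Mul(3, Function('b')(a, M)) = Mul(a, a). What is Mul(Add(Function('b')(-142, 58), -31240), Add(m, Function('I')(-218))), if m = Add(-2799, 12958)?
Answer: Rational(-747255404, 3) ≈ -2.4909e+8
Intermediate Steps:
Function('b')(a, M) = Mul(Rational(1, 3), Pow(a, 2)) (Function('b')(a, M) = Mul(Rational(1, 3), Mul(a, a)) = Mul(Rational(1, 3), Pow(a, 2)))
Function('I')(t) = 0
m = 10159
Mul(Add(Function('b')(-142, 58), -31240), Add(m, Function('I')(-218))) = Mul(Add(Mul(Rational(1, 3), Pow(-142, 2)), -31240), Add(10159, 0)) = Mul(Add(Mul(Rational(1, 3), 20164), -31240), 10159) = Mul(Add(Rational(20164, 3), -31240), 10159) = Mul(Rational(-73556, 3), 10159) = Rational(-747255404, 3)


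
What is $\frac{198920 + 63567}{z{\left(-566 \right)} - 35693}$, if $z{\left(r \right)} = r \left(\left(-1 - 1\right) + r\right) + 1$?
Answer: $\frac{262487}{285796} \approx 0.91844$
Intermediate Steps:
$z{\left(r \right)} = 1 + r \left(-2 + r\right)$ ($z{\left(r \right)} = r \left(-2 + r\right) + 1 = 1 + r \left(-2 + r\right)$)
$\frac{198920 + 63567}{z{\left(-566 \right)} - 35693} = \frac{198920 + 63567}{\left(1 + \left(-566\right)^{2} - -1132\right) - 35693} = \frac{262487}{\left(1 + 320356 + 1132\right) - 35693} = \frac{262487}{321489 - 35693} = \frac{262487}{285796}$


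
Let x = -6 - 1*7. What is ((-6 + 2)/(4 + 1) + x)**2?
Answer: 4761/25 ≈ 190.44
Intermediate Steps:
x = -13 (x = -6 - 7 = -13)
((-6 + 2)/(4 + 1) + x)**2 = ((-6 + 2)/(4 + 1) - 13)**2 = (-4/5 - 13)**2 = (-69/5)**2 = 4761/25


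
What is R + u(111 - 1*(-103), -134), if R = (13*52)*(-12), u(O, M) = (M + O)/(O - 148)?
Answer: -267656/33 ≈ -8110.8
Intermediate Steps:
u(O, M) = (M + O)/(-148 + O)
R = -8112 (R = 676*(-12) = -8112)
R + u(111 - 1*(-103), -134) = -8112 + (-134 + (111 - 1*(-103)))/(-148 + (111 - 1*(-103))) = -8112 + (-134 + (111 + 103))/(-148 + (111 + 103)) = -8112 + (-134 + 214)/(-148 + 214) = -8112 + 80/66 = -8112 + (1/66)*80 = -8112 + 40/33 = -267656/33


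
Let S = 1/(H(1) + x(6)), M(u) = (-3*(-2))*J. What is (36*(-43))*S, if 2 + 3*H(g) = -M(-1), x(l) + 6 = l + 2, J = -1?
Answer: -2322/5 ≈ -464.40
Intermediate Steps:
M(u) = -6 (M(u) = -3*(-2)*(-1) = 6*(-1) = -6)
x(l) = -4 + l (x(l) = -6 + (l + 2) = -6 + (2 + l) = -4 + l)
H(g) = 4/3 (H(g) = -2/3 + (-1*(-6))/3 = -2/3 + (1/3)*6 = -2/3 + 2 = 4/3)
S = 3/10 (S = 1/(4/3 + (-4 + 6)) = 1/(4/3 + 2) = 1/(10/3) = 3/10 ≈ 0.30000)
(36*(-43))*S = (36*(-43))*(3/10) = -1548*3/10 = -2322/5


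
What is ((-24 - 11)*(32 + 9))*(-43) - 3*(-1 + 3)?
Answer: 61699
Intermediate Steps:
((-24 - 11)*(32 + 9))*(-43) - 3*(-1 + 3) = -35*41*(-43) - 3*2 = -1435*(-43) - 6 = 61705 - 6 = 61699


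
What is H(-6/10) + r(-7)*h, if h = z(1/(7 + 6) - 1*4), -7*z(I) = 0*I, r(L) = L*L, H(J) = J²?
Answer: 9/25 ≈ 0.36000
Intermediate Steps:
r(L) = L²
z(I) = 0 (z(I) = -0*I = -⅐*0 = 0)
h = 0
H(-6/10) + r(-7)*h = (-6/10)² + (-7)²*0 = (-6*⅒)² + 49*0 = (-⅗)² + 0 = 9/25 + 0 = 9/25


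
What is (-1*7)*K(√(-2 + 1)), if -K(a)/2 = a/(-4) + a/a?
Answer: 14 - 7*I/2 ≈ 14.0 - 3.5*I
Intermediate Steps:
K(a) = -2 + a/2 (K(a) = -2*(a/(-4) + a/a) = -2*(a*(-¼) + 1) = -2*(-a/4 + 1) = -2*(1 - a/4) = -2 + a/2)
(-1*7)*K(√(-2 + 1)) = (-1*7)*(-2 + √(-2 + 1)/2) = -7*(-2 + √(-1)/2) = -7*(-2 + I/2) = 14 - 7*I/2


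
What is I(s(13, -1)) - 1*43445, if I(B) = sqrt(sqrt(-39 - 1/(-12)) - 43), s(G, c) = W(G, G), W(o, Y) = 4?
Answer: -43445 + 3**(3/4)*sqrt(-172*sqrt(3) + 2*I*sqrt(467))/6 ≈ -43445.0 + 6.5746*I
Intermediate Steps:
s(G, c) = 4
I(B) = sqrt(-43 + I*sqrt(1401)/6) (I(B) = sqrt(sqrt(-39 - 1*(-1/12)) - 43) = sqrt(sqrt(-39 + 1/12) - 43) = sqrt(sqrt(-467/12) - 43) = sqrt(I*sqrt(1401)/6 - 43) = sqrt(-43 + I*sqrt(1401)/6))
I(s(13, -1)) - 1*43445 = 3**(3/4)*sqrt(-172*sqrt(3) + 2*I*sqrt(467))/6 - 1*43445 = 3**(3/4)*sqrt(-172*sqrt(3) + 2*I*sqrt(467))/6 - 43445 = -43445 + 3**(3/4)*sqrt(-172*sqrt(3) + 2*I*sqrt(467))/6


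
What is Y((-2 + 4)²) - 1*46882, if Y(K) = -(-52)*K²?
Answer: -46050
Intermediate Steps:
Y(K) = 52*K²
Y((-2 + 4)²) - 1*46882 = 52*((-2 + 4)²)² - 1*46882 = 52*(2²)² - 46882 = 52*4² - 46882 = 52*16 - 46882 = 832 - 46882 = -46050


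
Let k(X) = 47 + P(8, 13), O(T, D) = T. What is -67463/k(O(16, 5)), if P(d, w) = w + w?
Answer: -67463/73 ≈ -924.15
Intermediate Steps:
P(d, w) = 2*w
k(X) = 73 (k(X) = 47 + 2*13 = 47 + 26 = 73)
-67463/k(O(16, 5)) = -67463/73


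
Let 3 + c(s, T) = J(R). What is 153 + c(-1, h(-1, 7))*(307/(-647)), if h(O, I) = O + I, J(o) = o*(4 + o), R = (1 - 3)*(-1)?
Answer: 96228/647 ≈ 148.73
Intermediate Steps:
R = 2 (R = -2*(-1) = 2)
h(O, I) = I + O
c(s, T) = 9 (c(s, T) = -3 + 2*(4 + 2) = -3 + 2*6 = -3 + 12 = 9)
153 + c(-1, h(-1, 7))*(307/(-647)) = 153 + 9*(307/(-647)) = 153 + 9*(307*(-1/647)) = 153 + 9*(-307/647) = 153 - 2763/647 = 96228/647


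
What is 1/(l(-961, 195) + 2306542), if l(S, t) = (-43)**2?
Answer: 1/2308391 ≈ 4.3320e-7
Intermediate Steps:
l(S, t) = 1849
1/(l(-961, 195) + 2306542) = 1/(1849 + 2306542) = 1/2308391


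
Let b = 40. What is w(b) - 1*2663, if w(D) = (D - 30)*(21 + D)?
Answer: -2053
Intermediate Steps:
w(D) = (-30 + D)*(21 + D)
w(b) - 1*2663 = (-630 + 40² - 9*40) - 1*2663 = (-630 + 1600 - 360) - 2663 = 610 - 2663 = -2053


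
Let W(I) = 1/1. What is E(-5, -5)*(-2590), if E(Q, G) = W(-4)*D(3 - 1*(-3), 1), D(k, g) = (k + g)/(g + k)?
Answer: -2590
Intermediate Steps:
D(k, g) = 1 (D(k, g) = (g + k)/(g + k) = 1)
W(I) = 1
E(Q, G) = 1 (E(Q, G) = 1*1 = 1)
E(-5, -5)*(-2590) = 1*(-2590) = -2590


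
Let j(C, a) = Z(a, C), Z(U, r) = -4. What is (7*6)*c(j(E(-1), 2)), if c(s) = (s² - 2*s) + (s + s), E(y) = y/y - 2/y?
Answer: 672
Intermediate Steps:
E(y) = 1 - 2/y
j(C, a) = -4
c(s) = s² (c(s) = (s² - 2*s) + 2*s = s²)
(7*6)*c(j(E(-1), 2)) = (7*6)*(-4)² = 42*16 = 672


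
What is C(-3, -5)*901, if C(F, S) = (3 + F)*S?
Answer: 0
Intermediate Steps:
C(F, S) = S*(3 + F)
C(-3, -5)*901 = -5*(3 - 3)*901 = -5*0*901 = 0*901 = 0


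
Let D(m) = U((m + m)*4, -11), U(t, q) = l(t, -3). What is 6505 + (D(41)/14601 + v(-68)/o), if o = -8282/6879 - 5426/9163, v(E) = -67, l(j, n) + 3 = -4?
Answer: 10814616194987119/1653029145420 ≈ 6542.3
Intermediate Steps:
l(j, n) = -7 (l(j, n) = -3 - 4 = -7)
U(t, q) = -7
D(m) = -7
o = -113213420/63032277 (o = -8282*1/6879 - 5426*1/9163 = -8282/6879 - 5426/9163 = -113213420/63032277 ≈ -1.7961)
6505 + (D(41)/14601 + v(-68)/o) = 6505 + (-7/14601 - 67/(-113213420/63032277)) = 6505 + (-7*1/14601 - 67*(-63032277/113213420)) = 6505 + (-7/14601 + 4223162559/113213420) = 6505 + 61661604030019/1653029145420 = 10814616194987119/1653029145420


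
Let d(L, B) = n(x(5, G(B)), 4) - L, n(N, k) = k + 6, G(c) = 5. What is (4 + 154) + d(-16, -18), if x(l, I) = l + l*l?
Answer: 184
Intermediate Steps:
x(l, I) = l + l²
n(N, k) = 6 + k
d(L, B) = 10 - L (d(L, B) = (6 + 4) - L = 10 - L)
(4 + 154) + d(-16, -18) = (4 + 154) + (10 - 1*(-16)) = 158 + (10 + 16) = 158 + 26 = 184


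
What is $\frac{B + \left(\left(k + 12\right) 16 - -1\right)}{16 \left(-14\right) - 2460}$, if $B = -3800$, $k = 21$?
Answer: $\frac{3271}{2684} \approx 1.2187$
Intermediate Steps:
$\frac{B + \left(\left(k + 12\right) 16 - -1\right)}{16 \left(-14\right) - 2460} = \frac{-3800 - \left(-1 - \left(21 + 12\right) 16\right)}{16 \left(-14\right) - 2460} = \frac{-3800 + \left(33 \cdot 16 + 1\right)}{-224 - 2460} = \frac{-3800 + \left(528 + 1\right)}{-2684} = \left(-3800 + 529\right) \left(- \frac{1}{2684}\right) = \left(-3271\right) \left(- \frac{1}{2684}\right) = \frac{3271}{2684}$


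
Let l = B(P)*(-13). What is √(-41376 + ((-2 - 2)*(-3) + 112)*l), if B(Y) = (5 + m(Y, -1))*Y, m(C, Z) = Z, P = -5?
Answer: 4*I*√571 ≈ 95.582*I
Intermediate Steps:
B(Y) = 4*Y (B(Y) = (5 - 1)*Y = 4*Y)
l = 260 (l = (4*(-5))*(-13) = -20*(-13) = 260)
√(-41376 + ((-2 - 2)*(-3) + 112)*l) = √(-41376 + ((-2 - 2)*(-3) + 112)*260) = √(-41376 + (-4*(-3) + 112)*260) = √(-41376 + (12 + 112)*260) = √(-41376 + 124*260) = √(-41376 + 32240) = √(-9136) = 4*I*√571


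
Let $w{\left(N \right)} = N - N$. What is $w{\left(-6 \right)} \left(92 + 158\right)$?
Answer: $0$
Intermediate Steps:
$w{\left(N \right)} = 0$
$w{\left(-6 \right)} \left(92 + 158\right) = 0 \left(92 + 158\right) = 0 \cdot 250 = 0$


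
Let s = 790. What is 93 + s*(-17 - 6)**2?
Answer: 418003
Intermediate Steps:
93 + s*(-17 - 6)**2 = 93 + 790*(-17 - 6)**2 = 93 + 790*(-23)**2 = 93 + 790*529 = 93 + 417910 = 418003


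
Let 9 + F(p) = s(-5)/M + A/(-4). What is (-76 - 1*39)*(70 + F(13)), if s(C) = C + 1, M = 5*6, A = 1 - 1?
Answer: -20999/3 ≈ -6999.7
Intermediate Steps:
A = 0
M = 30
s(C) = 1 + C
F(p) = -137/15 (F(p) = -9 + ((1 - 5)/30 + 0/(-4)) = -9 + (-4*1/30 + 0*(-¼)) = -9 + (-2/15 + 0) = -9 - 2/15 = -137/15)
(-76 - 1*39)*(70 + F(13)) = (-76 - 1*39)*(70 - 137/15) = (-76 - 39)*(913/15) = -115*913/15 = -20999/3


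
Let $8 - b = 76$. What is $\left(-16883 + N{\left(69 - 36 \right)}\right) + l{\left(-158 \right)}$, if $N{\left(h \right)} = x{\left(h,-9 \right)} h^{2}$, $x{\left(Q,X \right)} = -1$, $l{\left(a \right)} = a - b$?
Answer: $-18062$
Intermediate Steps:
$b = -68$ ($b = 8 - 76 = -68$)
$l{\left(a \right)} = 68 + a$ ($l{\left(a \right)} = a - -68 = a + 68 = 68 + a$)
$N{\left(h \right)} = - h^{2}$
$\left(-16883 + N{\left(69 - 36 \right)}\right) + l{\left(-158 \right)} = \left(-16883 - \left(69 - 36\right)^{2}\right) + \left(68 - 158\right) = \left(-16883 - \left(69 - 36\right)^{2}\right) - 90 = \left(-16883 - 33^{2}\right) - 90 = \left(-16883 - 1089\right) - 90 = -17972 - 90 = -18062$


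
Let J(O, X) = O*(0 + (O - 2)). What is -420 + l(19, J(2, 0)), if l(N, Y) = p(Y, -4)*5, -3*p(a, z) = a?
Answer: -420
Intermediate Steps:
p(a, z) = -a/3
J(O, X) = O*(-2 + O) (J(O, X) = O*(0 + (-2 + O)) = O*(-2 + O))
l(N, Y) = -5*Y/3 (l(N, Y) = -Y/3*5 = -5*Y/3)
-420 + l(19, J(2, 0)) = -420 - 10*(-2 + 2)/3 = -420 - 10*0/3 = -420 - 5/3*0 = -420 + 0 = -420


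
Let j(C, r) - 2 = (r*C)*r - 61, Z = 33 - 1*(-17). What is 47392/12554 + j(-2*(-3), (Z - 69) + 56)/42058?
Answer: 1047795303/263998066 ≈ 3.9690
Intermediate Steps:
Z = 50 (Z = 33 + 17 = 50)
j(C, r) = -59 + C*r**2 (j(C, r) = 2 + ((r*C)*r - 61) = 2 + ((C*r)*r - 61) = 2 + (C*r**2 - 61) = 2 + (-61 + C*r**2) = -59 + C*r**2)
47392/12554 + j(-2*(-3), (Z - 69) + 56)/42058 = 47392/12554 + (-59 + (-2*(-3))*((50 - 69) + 56)**2)/42058 = 47392*(1/12554) + (-59 + 6*(-19 + 56)**2)*(1/42058) = 23696/6277 + (-59 + 6*37**2)*(1/42058) = 23696/6277 + (-59 + 6*1369)*(1/42058) = 23696/6277 + (-59 + 8214)*(1/42058) = 23696/6277 + 8155*(1/42058) = 23696/6277 + 8155/42058 = 1047795303/263998066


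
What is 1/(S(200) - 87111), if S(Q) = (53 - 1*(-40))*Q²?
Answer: 1/3632889 ≈ 2.7526e-7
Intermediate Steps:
S(Q) = 93*Q² (S(Q) = (53 + 40)*Q² = 93*Q²)
1/(S(200) - 87111) = 1/(93*200² - 87111) = 1/(93*40000 - 87111) = 1/(3720000 - 87111) = 1/3632889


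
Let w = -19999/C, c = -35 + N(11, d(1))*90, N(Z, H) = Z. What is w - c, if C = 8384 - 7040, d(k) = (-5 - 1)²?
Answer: -186217/192 ≈ -969.88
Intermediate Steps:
d(k) = 36 (d(k) = (-6)² = 36)
C = 1344
c = 955 (c = -35 + 11*90 = -35 + 990 = 955)
w = -2857/192 (w = -19999/1344 = -19999*1/1344 = -2857/192 ≈ -14.880)
w - c = -2857/192 - 1*955 = -2857/192 - 955 = -186217/192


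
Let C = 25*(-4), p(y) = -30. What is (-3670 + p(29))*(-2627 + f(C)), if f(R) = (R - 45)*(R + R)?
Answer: -97580100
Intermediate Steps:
C = -100
f(R) = 2*R*(-45 + R) (f(R) = (-45 + R)*(2*R) = 2*R*(-45 + R))
(-3670 + p(29))*(-2627 + f(C)) = (-3670 - 30)*(-2627 + 2*(-100)*(-45 - 100)) = -3700*(-2627 + 2*(-100)*(-145)) = -3700*(-2627 + 29000) = -3700*26373 = -97580100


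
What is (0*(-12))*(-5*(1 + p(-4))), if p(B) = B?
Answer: 0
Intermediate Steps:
(0*(-12))*(-5*(1 + p(-4))) = (0*(-12))*(-5*(1 - 4)) = 0*(-5*(-3)) = 0*15 = 0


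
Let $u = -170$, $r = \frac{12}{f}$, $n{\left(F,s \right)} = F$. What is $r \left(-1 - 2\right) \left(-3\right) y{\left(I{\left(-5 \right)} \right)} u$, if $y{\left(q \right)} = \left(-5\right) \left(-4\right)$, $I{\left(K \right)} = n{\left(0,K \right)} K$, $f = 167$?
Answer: $- \frac{367200}{167} \approx -2198.8$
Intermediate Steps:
$r = \frac{12}{167} \approx 0.071856$
$I{\left(K \right)} = 0$ ($I{\left(K \right)} = 0 K = 0$)
$y{\left(q \right)} = 20$
$r \left(-1 - 2\right) \left(-3\right) y{\left(I{\left(-5 \right)} \right)} u = \frac{12 \left(-1 - 2\right) \left(-3\right) 20}{167} \left(-170\right) = \frac{12 \left(-3\right) \left(-3\right) 20}{167} \left(-170\right) = \frac{12 \cdot 9 \cdot 20}{167} \left(-170\right) = \frac{12}{167} \cdot 180 \left(-170\right) = \frac{2160}{167} \left(-170\right) = - \frac{367200}{167}$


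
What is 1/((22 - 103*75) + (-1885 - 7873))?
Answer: -1/17461 ≈ -5.7271e-5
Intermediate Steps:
1/((22 - 103*75) + (-1885 - 7873)) = 1/((22 - 7725) - 9758) = 1/(-7703 - 9758) = 1/(-17461) = -1/17461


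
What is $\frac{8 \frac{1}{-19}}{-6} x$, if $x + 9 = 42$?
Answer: $\frac{44}{19} \approx 2.3158$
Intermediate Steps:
$x = 33$ ($x = -9 + 42 = 33$)
$\frac{8 \frac{1}{-19}}{-6} x = \frac{8 \frac{1}{-19}}{-6} \cdot 33 = 8 \left(- \frac{1}{19}\right) \left(- \frac{1}{6}\right) 33 = \left(- \frac{8}{19}\right) \left(- \frac{1}{6}\right) 33 = \frac{4}{57} \cdot 33 = \frac{44}{19}$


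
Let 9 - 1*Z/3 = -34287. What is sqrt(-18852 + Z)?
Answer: 2*sqrt(21009) ≈ 289.89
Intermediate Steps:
Z = 102888 (Z = 27 - 3*(-34287) = 27 + 102861 = 102888)
sqrt(-18852 + Z) = sqrt(-18852 + 102888) = sqrt(84036) = 2*sqrt(21009)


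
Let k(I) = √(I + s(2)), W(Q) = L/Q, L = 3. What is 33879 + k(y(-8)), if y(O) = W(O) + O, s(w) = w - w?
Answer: 33879 + I*√134/4 ≈ 33879.0 + 2.894*I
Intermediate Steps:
s(w) = 0
W(Q) = 3/Q
y(O) = O + 3/O (y(O) = 3/O + O = O + 3/O)
k(I) = √I (k(I) = √(I + 0) = √I)
33879 + k(y(-8)) = 33879 + √(-8 + 3/(-8)) = 33879 + √(-8 + 3*(-⅛)) = 33879 + √(-8 - 3/8) = 33879 + √(-67/8) = 33879 + I*√134/4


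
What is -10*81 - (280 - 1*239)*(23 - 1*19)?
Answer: -974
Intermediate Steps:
-10*81 - (280 - 1*239)*(23 - 1*19) = -810 - (280 - 239)*(23 - 19) = -810 - 41*4 = -810 - 1*164 = -810 - 164 = -974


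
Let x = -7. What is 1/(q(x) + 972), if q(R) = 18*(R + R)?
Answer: 1/720 ≈ 0.0013889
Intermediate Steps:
q(R) = 36*R (q(R) = 18*(2*R) = 36*R)
1/(q(x) + 972) = 1/(36*(-7) + 972) = 1/(-252 + 972) = 1/720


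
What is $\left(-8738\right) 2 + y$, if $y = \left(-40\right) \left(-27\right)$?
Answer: $-16396$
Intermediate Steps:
$y = 1080$
$\left(-8738\right) 2 + y = \left(-8738\right) 2 + 1080 = -17476 + 1080 = -16396$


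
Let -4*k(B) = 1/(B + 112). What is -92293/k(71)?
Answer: 67558476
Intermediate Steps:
k(B) = -1/(4*(112 + B)) (k(B) = -1/(4*(B + 112)) = -1/(4*(112 + B)))
-92293/k(71) = -92293/((-1/(448 + 4*71))) = -92293/((-1/(448 + 284))) = -92293/((-1/732)) = -92293/((-1*1/732)) = -92293/(-1/732) = -92293*(-732) = 67558476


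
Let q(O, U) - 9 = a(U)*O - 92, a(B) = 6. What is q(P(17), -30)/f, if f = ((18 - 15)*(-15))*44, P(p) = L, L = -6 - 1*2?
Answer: 131/1980 ≈ 0.066162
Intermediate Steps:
L = -8 (L = -6 - 2 = -8)
P(p) = -8
q(O, U) = -83 + 6*O (q(O, U) = 9 + (6*O - 92) = 9 + (-92 + 6*O) = -83 + 6*O)
f = -1980 (f = (3*(-15))*44 = -45*44 = -1980)
q(P(17), -30)/f = (-83 + 6*(-8))/(-1980) = (-83 - 48)*(-1/1980) = -131*(-1/1980) = 131/1980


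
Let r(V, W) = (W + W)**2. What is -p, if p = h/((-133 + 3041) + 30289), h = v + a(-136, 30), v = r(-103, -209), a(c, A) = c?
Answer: -174588/33197 ≈ -5.2591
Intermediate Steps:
r(V, W) = 4*W**2 (r(V, W) = (2*W)**2 = 4*W**2)
v = 174724 (v = 4*(-209)**2 = 4*43681 = 174724)
h = 174588 (h = 174724 - 136 = 174588)
p = 174588/33197 (p = 174588/((-133 + 3041) + 30289) = 174588/(2908 + 30289) = 174588/33197 ≈ 5.2591)
-p = -1*174588/33197 = -174588/33197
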